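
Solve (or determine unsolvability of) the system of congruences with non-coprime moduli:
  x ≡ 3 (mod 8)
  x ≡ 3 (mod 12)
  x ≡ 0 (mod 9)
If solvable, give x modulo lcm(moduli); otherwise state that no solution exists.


Moduli 8, 12, 9 are not pairwise coprime, so CRT works modulo lcm(m_i) when all pairwise compatibility conditions hold.
Pairwise compatibility: gcd(m_i, m_j) must divide a_i - a_j for every pair.
Merge one congruence at a time:
  Start: x ≡ 3 (mod 8).
  Combine with x ≡ 3 (mod 12): gcd(8, 12) = 4; 3 - 3 = 0, which IS divisible by 4, so compatible.
    Write x = 3 + 8·t and substitute into x ≡ 3 (mod 12): 8·t ≡ 3 − 3 = 0 (mod 12).
    Divide the congruence (and modulus) by g = 4: 2·t ≡ 0 (mod 3).
    The inverse of 2 mod 3 is 2 (since 2·2 = 4 = 1·3 + 1), so t ≡ 2·0 = 0 ≡ 0 (mod 3).
    Then x = 3 + 8·0 = 3, valid modulo lcm(8, 12) = 24: x ≡ 3 (mod 24).
  Combine with x ≡ 0 (mod 9): gcd(24, 9) = 3; 0 - 3 = -3, which IS divisible by 3, so compatible.
    Write x = 3 + 24·t and substitute into x ≡ 0 (mod 9): 24·t ≡ 0 − 3 = -3 (mod 9).
    Divide the congruence (and modulus) by g = 3: 8·t ≡ -1 (mod 3).
    Reduce coefficients mod 3: 2·t ≡ 2 (mod 3).
    The inverse of 2 mod 3 is 2 (since 2·2 = 4 = 1·3 + 1), so t ≡ 2·2 = 4 ≡ 1 (mod 3).
    Then x = 3 + 24·1 = 27, valid modulo lcm(24, 9) = 72: x ≡ 27 (mod 72).
Verify: 27 mod 8 = 3, 27 mod 12 = 3, 27 mod 9 = 0.

x ≡ 27 (mod 72).


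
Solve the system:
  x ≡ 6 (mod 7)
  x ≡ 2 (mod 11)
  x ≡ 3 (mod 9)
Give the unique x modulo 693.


Moduli 7, 11, 9 are pairwise coprime; by CRT there is a unique solution modulo M = 7 · 11 · 9 = 693.
Solve pairwise, accumulating the modulus:
  Start with x ≡ 6 (mod 7).
  Combine with x ≡ 2 (mod 11): since gcd(7, 11) = 1, we get a unique residue mod 77.
    Write x = 6 + 7·t and substitute into x ≡ 2 (mod 11): 7·t ≡ 2 − 6 = -4 (mod 11).
    Reduce coefficients mod 11: 7·t ≡ 7 (mod 11).
    The inverse of 7 mod 11 is 8 (since 7·8 = 56 = 5·11 + 1), so t ≡ 8·7 = 56 ≡ 1 (mod 11).
    Then x = 6 + 7·1 = 13, valid modulo lcm(7, 11) = 77: x ≡ 13 (mod 77).
  Combine with x ≡ 3 (mod 9): since gcd(77, 9) = 1, we get a unique residue mod 693.
    Write x = 13 + 77·t and substitute into x ≡ 3 (mod 9): 77·t ≡ 3 − 13 = -10 (mod 9).
    Reduce coefficients mod 9: 5·t ≡ 8 (mod 9).
    The inverse of 5 mod 9 is 2 (since 5·2 = 10 = 1·9 + 1), so t ≡ 2·8 = 16 ≡ 7 (mod 9).
    Then x = 13 + 77·7 = 552, valid modulo lcm(77, 9) = 693: x ≡ 552 (mod 693).
Verify: 552 mod 7 = 6 ✓, 552 mod 11 = 2 ✓, 552 mod 9 = 3 ✓.

x ≡ 552 (mod 693).


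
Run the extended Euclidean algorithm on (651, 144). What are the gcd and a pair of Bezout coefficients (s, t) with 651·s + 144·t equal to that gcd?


Euclidean algorithm on (651, 144) — divide until remainder is 0:
  651 = 4 · 144 + 75
  144 = 1 · 75 + 69
  75 = 1 · 69 + 6
  69 = 11 · 6 + 3
  6 = 2 · 3 + 0
gcd(651, 144) = 3.
Track Bezout coefficients alongside the remainders: start with r₀ = 651 = a·1 + b·0 (s = 1, t = 0) and r₁ = 144 = a·0 + b·1 (s = 0, t = 1); each new remainder r_{k+1} = r_{k-1} − q_k·r_k inherits s_{k+1} = s_{k-1} − q_k·s_k, t_{k+1} = t_{k-1} − q_k·t_k, so r_k = a·s_k + b·t_k at every step:
  q = 4: r = 75, s = 1 − 4·0 = 1, t = 0 − 4·1 = -4  (check: 651·1 + 144·(-4) = 75)
  q = 1: r = 69, s = 0 − 1·1 = -1, t = 1 − 1·(-4) = 5  (check: 651·(-1) + 144·5 = 69)
  q = 1: r = 6, s = 1 − 1·(-1) = 2, t = -4 − 1·5 = -9  (check: 651·2 + 144·(-9) = 6)
  q = 11: r = 3, s = -1 − 11·2 = -23, t = 5 − 11·(-9) = 104  (check: 651·(-23) + 144·104 = 3)
The row with r = 3 (the gcd) gives the Bezout coefficients s = -23, t = 104.
Result: 651 · (-23) + 144 · (104) = 3.

gcd(651, 144) = 3; s = -23, t = 104 (check: 651·(-23) + 144·104 = 3).


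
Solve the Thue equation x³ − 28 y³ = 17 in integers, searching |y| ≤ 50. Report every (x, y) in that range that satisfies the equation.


The equation is x³ - 28y³ = 17. For fixed y, x³ = 28·y³ + 17, so a solution requires the RHS to be a perfect cube.
Strategy: iterate y from -50 to 50, compute RHS = 28·y³ + 17, and check whether it is a (positive or negative) perfect cube.
Check small values of y:
  y = 0: RHS = 17 is not a perfect cube.
  y = 1: RHS = 45 is not a perfect cube.
  y = -1: RHS = -11 is not a perfect cube.
  y = 2: RHS = 241 is not a perfect cube.
  y = -2: RHS = -207 is not a perfect cube.
  y = 3: RHS = 773 is not a perfect cube.
  y = -3: RHS = -739 is not a perfect cube.
Continuing the search up to |y| = 50 finds no solutions either.
No (x, y) in the scanned range satisfies the equation.

No integer solutions with |y| ≤ 50.


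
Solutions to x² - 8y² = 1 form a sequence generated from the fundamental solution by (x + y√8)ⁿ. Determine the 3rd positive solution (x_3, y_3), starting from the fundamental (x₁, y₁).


Step 1: Find the fundamental solution (x₁, y₁) of x² - 8y² = 1.
  Expand √8 as a continued fraction. a₀ = ⌊√8⌋ = 2; iterate m_{k+1} = d_k·a_k − m_k, d_{k+1} = (8 − m_{k+1}²)/d_k, a_{k+1} = ⌊(a₀ + m_{k+1})/d_{k+1}⌋ (starting m₀ = 0, d₀ = 1), with convergents p_k = a_k·p_{k-1} + p_{k-2}, q_k = a_k·q_{k-1} + q_{k-2} (p₋₁ = 1, q₋₁ = 0):
  k = 0: a₀ = 2; p₀/q₀ = 2/1; p₀² − 8·q₀² = 4 − 8 = -4.
  k = 1: m = 2, d = 4, a = ⌊(2 + 2)/4⌋ = 1; p/q = (1·2 + 1)/(1·1 + 0) = 3/1; p² − 8·q² = 9 − 8 = 1.
  The first convergent with p² − 8·q² = 1 gives the fundamental solution (x₁, y₁) = (3, 1).
Step 2: Apply the recurrence (x_{n+1}, y_{n+1}) = (x₁x_n + 8y₁y_n, x₁y_n + y₁x_n) repeatedly.
  From (x_1, y_1) = (3, 1): x_2 = 3·3 + 8·1·1 = 17; y_2 = 3·1 + 1·3 = 6.
  From (x_2, y_2) = (17, 6): x_3 = 3·17 + 8·1·6 = 99; y_3 = 3·6 + 1·17 = 35.
Step 3: Verify x_3² - 8·y_3² = 9801 - 9800 = 1 (should be 1). ✓

(x_1, y_1) = (3, 1); (x_3, y_3) = (99, 35).


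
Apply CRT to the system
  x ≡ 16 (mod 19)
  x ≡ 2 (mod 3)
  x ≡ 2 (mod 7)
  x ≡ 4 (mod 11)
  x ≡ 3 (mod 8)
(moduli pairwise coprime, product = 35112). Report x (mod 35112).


Product of moduli M = 19 · 3 · 7 · 11 · 8 = 35112.
Merge one congruence at a time:
  Start: x ≡ 16 (mod 19).
  Combine with x ≡ 2 (mod 3); new modulus lcm = 57.
    Write x = 16 + 19·t and substitute into x ≡ 2 (mod 3): 19·t ≡ 2 − 16 = -14 (mod 3).
    Reduce coefficients mod 3: 1·t ≡ 1 (mod 3).
    So t ≡ 1 (mod 3).
    Then x = 16 + 19·1 = 35, valid modulo lcm(19, 3) = 57: x ≡ 35 (mod 57).
  Combine with x ≡ 2 (mod 7); new modulus lcm = 399.
    Write x = 35 + 57·t and substitute into x ≡ 2 (mod 7): 57·t ≡ 2 − 35 = -33 (mod 7).
    Reduce coefficients mod 7: 1·t ≡ 2 (mod 7).
    So t ≡ 2 (mod 7).
    Then x = 35 + 57·2 = 149, valid modulo lcm(57, 7) = 399: x ≡ 149 (mod 399).
  Combine with x ≡ 4 (mod 11); new modulus lcm = 4389.
    Write x = 149 + 399·t and substitute into x ≡ 4 (mod 11): 399·t ≡ 4 − 149 = -145 (mod 11).
    Reduce coefficients mod 11: 3·t ≡ 9 (mod 11).
    The inverse of 3 mod 11 is 4 (since 3·4 = 12 = 1·11 + 1), so t ≡ 4·9 = 36 ≡ 3 (mod 11).
    Then x = 149 + 399·3 = 1346, valid modulo lcm(399, 11) = 4389: x ≡ 1346 (mod 4389).
  Combine with x ≡ 3 (mod 8); new modulus lcm = 35112.
    Write x = 1346 + 4389·t and substitute into x ≡ 3 (mod 8): 4389·t ≡ 3 − 1346 = -1343 (mod 8).
    Reduce coefficients mod 8: 5·t ≡ 1 (mod 8).
    The inverse of 5 mod 8 is 5 (since 5·5 = 25 = 3·8 + 1), so t ≡ 5·1 = 5 ≡ 5 (mod 8).
    Then x = 1346 + 4389·5 = 23291, valid modulo lcm(4389, 8) = 35112: x ≡ 23291 (mod 35112).
Verify against each original: 23291 mod 19 = 16, 23291 mod 3 = 2, 23291 mod 7 = 2, 23291 mod 11 = 4, 23291 mod 8 = 3.

x ≡ 23291 (mod 35112).


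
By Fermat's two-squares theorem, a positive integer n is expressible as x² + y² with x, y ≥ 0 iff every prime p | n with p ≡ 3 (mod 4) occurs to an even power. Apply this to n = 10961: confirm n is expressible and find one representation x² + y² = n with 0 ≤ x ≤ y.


Step 1: Factor n = 10961 = 97 · 113.
Step 2: Check the mod-4 condition on each prime factor: 97 ≡ 1 (mod 4), exponent 1; 113 ≡ 1 (mod 4), exponent 1.
All primes ≡ 3 (mod 4) appear to even exponent (or don't appear), so by the two-squares theorem n IS expressible as a sum of two squares.
Step 3: Build a representation. Here n = 97 · 113 is a product of primes ≡ 1 (mod 4). Each prime p ≡ 1 (mod 4) is itself a sum of two squares; find a² by testing p − a² for a perfect square:
  97: 97 − 1² = 96, 97 − 2² = 93, 97 − 3² = 88, 97 − 4² = 81 = 9² ⇒ 97 = 4² + 9².
  113: 113 − 1² = 112, 113 − 2² = 109, 113 − 3² = 104, 113 − 4² = 97, 113 − 5² = 88, 113 − 6² = 77, 113 − 7² = 64 = 8² ⇒ 113 = 7² + 8².
  Combine using the Brahmagupta–Fibonacci identity (a² + b²)(c² + d²) = (ac − bd)² + (ad + bc)² = (ac + bd)² + (ad − bc)²:
  97 · 113 = 10961: from (4² + 9²)(7² + 8²), take (4·7 − 9·8, 4·8 + 9·7) = (28 − 72, 32 + 63) = (-44, 95); dropping signs (only squares matter) gives (44, 95); check 44² + 95² = 1936 + 9025 = 10961 ✓.
Step 4: Order so x ≤ y and verify: 44² + 95² = 1936 + 9025 = 10961 = n. ✓

n = 10961 = 44² + 95² (one valid representation with x ≤ y).


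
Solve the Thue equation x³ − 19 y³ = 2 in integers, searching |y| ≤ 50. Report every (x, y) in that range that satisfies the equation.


The equation is x³ - 19y³ = 2. For fixed y, x³ = 19·y³ + 2, so a solution requires the RHS to be a perfect cube.
Strategy: iterate y from -50 to 50, compute RHS = 19·y³ + 2, and check whether it is a (positive or negative) perfect cube.
Check small values of y:
  y = 0: RHS = 2 is not a perfect cube.
  y = 1: RHS = 21 is not a perfect cube.
  y = -1: RHS = -17 is not a perfect cube.
  y = 2: RHS = 154 is not a perfect cube.
  y = -2: RHS = -150 is not a perfect cube.
  y = 3: RHS = 515 is not a perfect cube.
  y = -3: RHS = -511 is not a perfect cube.
Continuing the search up to |y| = 50 finds no solutions either.
No (x, y) in the scanned range satisfies the equation.

No integer solutions with |y| ≤ 50.


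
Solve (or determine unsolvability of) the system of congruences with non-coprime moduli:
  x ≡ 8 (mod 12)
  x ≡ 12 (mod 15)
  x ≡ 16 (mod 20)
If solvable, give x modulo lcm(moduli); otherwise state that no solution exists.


Moduli 12, 15, 20 are not pairwise coprime, so CRT works modulo lcm(m_i) when all pairwise compatibility conditions hold.
Pairwise compatibility: gcd(m_i, m_j) must divide a_i - a_j for every pair.
Merge one congruence at a time:
  Start: x ≡ 8 (mod 12).
  Combine with x ≡ 12 (mod 15): gcd(12, 15) = 3, and 12 - 8 = 4 is NOT divisible by 3.
    ⇒ system is inconsistent (no integer solution).

No solution (the system is inconsistent).


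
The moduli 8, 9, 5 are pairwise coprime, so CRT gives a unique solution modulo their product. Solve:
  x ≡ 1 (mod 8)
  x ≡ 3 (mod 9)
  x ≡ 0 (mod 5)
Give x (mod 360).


Moduli 8, 9, 5 are pairwise coprime; by CRT there is a unique solution modulo M = 8 · 9 · 5 = 360.
Solve pairwise, accumulating the modulus:
  Start with x ≡ 1 (mod 8).
  Combine with x ≡ 3 (mod 9): since gcd(8, 9) = 1, we get a unique residue mod 72.
    Write x = 1 + 8·t and substitute into x ≡ 3 (mod 9): 8·t ≡ 3 − 1 = 2 (mod 9).
    The inverse of 8 mod 9 is 8 (since 8·8 = 64 = 7·9 + 1), so t ≡ 8·2 = 16 ≡ 7 (mod 9).
    Then x = 1 + 8·7 = 57, valid modulo lcm(8, 9) = 72: x ≡ 57 (mod 72).
  Combine with x ≡ 0 (mod 5): since gcd(72, 5) = 1, we get a unique residue mod 360.
    Write x = 57 + 72·t and substitute into x ≡ 0 (mod 5): 72·t ≡ 0 − 57 = -57 (mod 5).
    Reduce coefficients mod 5: 2·t ≡ 3 (mod 5).
    The inverse of 2 mod 5 is 3 (since 2·3 = 6 = 1·5 + 1), so t ≡ 3·3 = 9 ≡ 4 (mod 5).
    Then x = 57 + 72·4 = 345, valid modulo lcm(72, 5) = 360: x ≡ 345 (mod 360).
Verify: 345 mod 8 = 1 ✓, 345 mod 9 = 3 ✓, 345 mod 5 = 0 ✓.

x ≡ 345 (mod 360).


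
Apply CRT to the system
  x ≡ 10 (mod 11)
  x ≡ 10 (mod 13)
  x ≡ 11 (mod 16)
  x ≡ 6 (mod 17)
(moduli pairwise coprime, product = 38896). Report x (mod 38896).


Product of moduli M = 11 · 13 · 16 · 17 = 38896.
Merge one congruence at a time:
  Start: x ≡ 10 (mod 11).
  Combine with x ≡ 10 (mod 13); new modulus lcm = 143.
    Write x = 10 + 11·t and substitute into x ≡ 10 (mod 13): 11·t ≡ 10 − 10 = 0 (mod 13).
    The inverse of 11 mod 13 is 6 (since 11·6 = 66 = 5·13 + 1), so t ≡ 6·0 = 0 ≡ 0 (mod 13).
    Then x = 10 + 11·0 = 10, valid modulo lcm(11, 13) = 143: x ≡ 10 (mod 143).
  Combine with x ≡ 11 (mod 16); new modulus lcm = 2288.
    Write x = 10 + 143·t and substitute into x ≡ 11 (mod 16): 143·t ≡ 11 − 10 = 1 (mod 16).
    Reduce coefficients mod 16: 15·t ≡ 1 (mod 16).
    The inverse of 15 mod 16 is 15 (since 15·15 = 225 = 14·16 + 1), so t ≡ 15·1 = 15 ≡ 15 (mod 16).
    Then x = 10 + 143·15 = 2155, valid modulo lcm(143, 16) = 2288: x ≡ 2155 (mod 2288).
  Combine with x ≡ 6 (mod 17); new modulus lcm = 38896.
    Write x = 2155 + 2288·t and substitute into x ≡ 6 (mod 17): 2288·t ≡ 6 − 2155 = -2149 (mod 17).
    Reduce coefficients mod 17: 10·t ≡ 10 (mod 17).
    The inverse of 10 mod 17 is 12 (since 10·12 = 120 = 7·17 + 1), so t ≡ 12·10 = 120 ≡ 1 (mod 17).
    Then x = 2155 + 2288·1 = 4443, valid modulo lcm(2288, 17) = 38896: x ≡ 4443 (mod 38896).
Verify against each original: 4443 mod 11 = 10, 4443 mod 13 = 10, 4443 mod 16 = 11, 4443 mod 17 = 6.

x ≡ 4443 (mod 38896).


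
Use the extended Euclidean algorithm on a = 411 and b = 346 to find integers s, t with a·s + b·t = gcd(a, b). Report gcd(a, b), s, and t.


Euclidean algorithm on (411, 346) — divide until remainder is 0:
  411 = 1 · 346 + 65
  346 = 5 · 65 + 21
  65 = 3 · 21 + 2
  21 = 10 · 2 + 1
  2 = 2 · 1 + 0
gcd(411, 346) = 1.
Track Bezout coefficients alongside the remainders: start with r₀ = 411 = a·1 + b·0 (s = 1, t = 0) and r₁ = 346 = a·0 + b·1 (s = 0, t = 1); each new remainder r_{k+1} = r_{k-1} − q_k·r_k inherits s_{k+1} = s_{k-1} − q_k·s_k, t_{k+1} = t_{k-1} − q_k·t_k, so r_k = a·s_k + b·t_k at every step:
  q = 1: r = 65, s = 1 − 1·0 = 1, t = 0 − 1·1 = -1  (check: 411·1 + 346·(-1) = 65)
  q = 5: r = 21, s = 0 − 5·1 = -5, t = 1 − 5·(-1) = 6  (check: 411·(-5) + 346·6 = 21)
  q = 3: r = 2, s = 1 − 3·(-5) = 16, t = -1 − 3·6 = -19  (check: 411·16 + 346·(-19) = 2)
  q = 10: r = 1, s = -5 − 10·16 = -165, t = 6 − 10·(-19) = 196  (check: 411·(-165) + 346·196 = 1)
The row with r = 1 (the gcd) gives the Bezout coefficients s = -165, t = 196.
Result: 411 · (-165) + 346 · (196) = 1.

gcd(411, 346) = 1; s = -165, t = 196 (check: 411·(-165) + 346·196 = 1).


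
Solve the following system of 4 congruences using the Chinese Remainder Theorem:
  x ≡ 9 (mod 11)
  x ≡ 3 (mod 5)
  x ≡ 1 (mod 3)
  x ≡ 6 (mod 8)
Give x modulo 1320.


Product of moduli M = 11 · 5 · 3 · 8 = 1320.
Merge one congruence at a time:
  Start: x ≡ 9 (mod 11).
  Combine with x ≡ 3 (mod 5); new modulus lcm = 55.
    Write x = 9 + 11·t and substitute into x ≡ 3 (mod 5): 11·t ≡ 3 − 9 = -6 (mod 5).
    Reduce coefficients mod 5: 1·t ≡ 4 (mod 5).
    So t ≡ 4 (mod 5).
    Then x = 9 + 11·4 = 53, valid modulo lcm(11, 5) = 55: x ≡ 53 (mod 55).
  Combine with x ≡ 1 (mod 3); new modulus lcm = 165.
    Write x = 53 + 55·t and substitute into x ≡ 1 (mod 3): 55·t ≡ 1 − 53 = -52 (mod 3).
    Reduce coefficients mod 3: 1·t ≡ 2 (mod 3).
    So t ≡ 2 (mod 3).
    Then x = 53 + 55·2 = 163, valid modulo lcm(55, 3) = 165: x ≡ 163 (mod 165).
  Combine with x ≡ 6 (mod 8); new modulus lcm = 1320.
    Write x = 163 + 165·t and substitute into x ≡ 6 (mod 8): 165·t ≡ 6 − 163 = -157 (mod 8).
    Reduce coefficients mod 8: 5·t ≡ 3 (mod 8).
    The inverse of 5 mod 8 is 5 (since 5·5 = 25 = 3·8 + 1), so t ≡ 5·3 = 15 ≡ 7 (mod 8).
    Then x = 163 + 165·7 = 1318, valid modulo lcm(165, 8) = 1320: x ≡ 1318 (mod 1320).
Verify against each original: 1318 mod 11 = 9, 1318 mod 5 = 3, 1318 mod 3 = 1, 1318 mod 8 = 6.

x ≡ 1318 (mod 1320).


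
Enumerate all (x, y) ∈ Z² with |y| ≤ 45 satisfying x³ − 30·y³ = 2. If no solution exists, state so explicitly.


The equation is x³ - 30y³ = 2. For fixed y, x³ = 30·y³ + 2, so a solution requires the RHS to be a perfect cube.
Strategy: iterate y from -45 to 45, compute RHS = 30·y³ + 2, and check whether it is a (positive or negative) perfect cube.
Check small values of y:
  y = 0: RHS = 2 is not a perfect cube.
  y = 1: RHS = 32 is not a perfect cube.
  y = -1: RHS = -28 is not a perfect cube.
  y = 2: RHS = 242 is not a perfect cube.
  y = -2: RHS = -238 is not a perfect cube.
  y = 3: RHS = 812 is not a perfect cube.
  y = -3: RHS = -808 is not a perfect cube.
Continuing the search up to |y| = 45 finds no solutions either.
No (x, y) in the scanned range satisfies the equation.

No integer solutions with |y| ≤ 45.


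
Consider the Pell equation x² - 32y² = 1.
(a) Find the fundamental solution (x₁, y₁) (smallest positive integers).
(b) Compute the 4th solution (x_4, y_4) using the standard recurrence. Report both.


Step 1: Find the fundamental solution (x₁, y₁) of x² - 32y² = 1.
  Expand √32 as a continued fraction. a₀ = ⌊√32⌋ = 5; iterate m_{k+1} = d_k·a_k − m_k, d_{k+1} = (32 − m_{k+1}²)/d_k, a_{k+1} = ⌊(a₀ + m_{k+1})/d_{k+1}⌋ (starting m₀ = 0, d₀ = 1), with convergents p_k = a_k·p_{k-1} + p_{k-2}, q_k = a_k·q_{k-1} + q_{k-2} (p₋₁ = 1, q₋₁ = 0):
  k = 0: a₀ = 5; p₀/q₀ = 5/1; p₀² − 32·q₀² = 25 − 32 = -7.
  k = 1: m = 5, d = 7, a = ⌊(5 + 5)/7⌋ = 1; p/q = (1·5 + 1)/(1·1 + 0) = 6/1; p² − 32·q² = 36 − 32 = 4.
  k = 2: m = 2, d = 4, a = ⌊(5 + 2)/4⌋ = 1; p/q = (1·6 + 5)/(1·1 + 1) = 11/2; p² − 32·q² = 121 − 128 = -7.
  k = 3: m = 2, d = 7, a = ⌊(5 + 2)/7⌋ = 1; p/q = (1·11 + 6)/(1·2 + 1) = 17/3; p² − 32·q² = 289 − 288 = 1.
  The first convergent with p² − 32·q² = 1 gives the fundamental solution (x₁, y₁) = (17, 3).
Step 2: Apply the recurrence (x_{n+1}, y_{n+1}) = (x₁x_n + 32y₁y_n, x₁y_n + y₁x_n) repeatedly.
  From (x_1, y_1) = (17, 3): x_2 = 17·17 + 32·3·3 = 577; y_2 = 17·3 + 3·17 = 102.
  From (x_2, y_2) = (577, 102): x_3 = 17·577 + 32·3·102 = 19601; y_3 = 17·102 + 3·577 = 3465.
  From (x_3, y_3) = (19601, 3465): x_4 = 17·19601 + 32·3·3465 = 665857; y_4 = 17·3465 + 3·19601 = 117708.
Step 3: Verify x_4² - 32·y_4² = 443365544449 - 443365544448 = 1 (should be 1). ✓

(x_1, y_1) = (17, 3); (x_4, y_4) = (665857, 117708).


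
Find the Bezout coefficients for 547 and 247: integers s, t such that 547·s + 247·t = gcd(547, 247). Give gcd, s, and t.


Euclidean algorithm on (547, 247) — divide until remainder is 0:
  547 = 2 · 247 + 53
  247 = 4 · 53 + 35
  53 = 1 · 35 + 18
  35 = 1 · 18 + 17
  18 = 1 · 17 + 1
  17 = 17 · 1 + 0
gcd(547, 247) = 1.
Track Bezout coefficients alongside the remainders: start with r₀ = 547 = a·1 + b·0 (s = 1, t = 0) and r₁ = 247 = a·0 + b·1 (s = 0, t = 1); each new remainder r_{k+1} = r_{k-1} − q_k·r_k inherits s_{k+1} = s_{k-1} − q_k·s_k, t_{k+1} = t_{k-1} − q_k·t_k, so r_k = a·s_k + b·t_k at every step:
  q = 2: r = 53, s = 1 − 2·0 = 1, t = 0 − 2·1 = -2  (check: 547·1 + 247·(-2) = 53)
  q = 4: r = 35, s = 0 − 4·1 = -4, t = 1 − 4·(-2) = 9  (check: 547·(-4) + 247·9 = 35)
  q = 1: r = 18, s = 1 − 1·(-4) = 5, t = -2 − 1·9 = -11  (check: 547·5 + 247·(-11) = 18)
  q = 1: r = 17, s = -4 − 1·5 = -9, t = 9 − 1·(-11) = 20  (check: 547·(-9) + 247·20 = 17)
  q = 1: r = 1, s = 5 − 1·(-9) = 14, t = -11 − 1·20 = -31  (check: 547·14 + 247·(-31) = 1)
The row with r = 1 (the gcd) gives the Bezout coefficients s = 14, t = -31.
Result: 547 · (14) + 247 · (-31) = 1.

gcd(547, 247) = 1; s = 14, t = -31 (check: 547·14 + 247·(-31) = 1).


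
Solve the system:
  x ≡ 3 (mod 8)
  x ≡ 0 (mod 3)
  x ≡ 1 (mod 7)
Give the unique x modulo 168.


Moduli 8, 3, 7 are pairwise coprime; by CRT there is a unique solution modulo M = 8 · 3 · 7 = 168.
Solve pairwise, accumulating the modulus:
  Start with x ≡ 3 (mod 8).
  Combine with x ≡ 0 (mod 3): since gcd(8, 3) = 1, we get a unique residue mod 24.
    Write x = 3 + 8·t and substitute into x ≡ 0 (mod 3): 8·t ≡ 0 − 3 = -3 (mod 3).
    Reduce coefficients mod 3: 2·t ≡ 0 (mod 3).
    The inverse of 2 mod 3 is 2 (since 2·2 = 4 = 1·3 + 1), so t ≡ 2·0 = 0 ≡ 0 (mod 3).
    Then x = 3 + 8·0 = 3, valid modulo lcm(8, 3) = 24: x ≡ 3 (mod 24).
  Combine with x ≡ 1 (mod 7): since gcd(24, 7) = 1, we get a unique residue mod 168.
    Write x = 3 + 24·t and substitute into x ≡ 1 (mod 7): 24·t ≡ 1 − 3 = -2 (mod 7).
    Reduce coefficients mod 7: 3·t ≡ 5 (mod 7).
    The inverse of 3 mod 7 is 5 (since 3·5 = 15 = 2·7 + 1), so t ≡ 5·5 = 25 ≡ 4 (mod 7).
    Then x = 3 + 24·4 = 99, valid modulo lcm(24, 7) = 168: x ≡ 99 (mod 168).
Verify: 99 mod 8 = 3 ✓, 99 mod 3 = 0 ✓, 99 mod 7 = 1 ✓.

x ≡ 99 (mod 168).


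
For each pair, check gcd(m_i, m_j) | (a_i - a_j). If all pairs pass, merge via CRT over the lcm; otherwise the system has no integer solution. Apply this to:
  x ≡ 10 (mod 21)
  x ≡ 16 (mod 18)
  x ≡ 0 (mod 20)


Moduli 21, 18, 20 are not pairwise coprime, so CRT works modulo lcm(m_i) when all pairwise compatibility conditions hold.
Pairwise compatibility: gcd(m_i, m_j) must divide a_i - a_j for every pair.
Merge one congruence at a time:
  Start: x ≡ 10 (mod 21).
  Combine with x ≡ 16 (mod 18): gcd(21, 18) = 3; 16 - 10 = 6, which IS divisible by 3, so compatible.
    Write x = 10 + 21·t and substitute into x ≡ 16 (mod 18): 21·t ≡ 16 − 10 = 6 (mod 18).
    Divide the congruence (and modulus) by g = 3: 7·t ≡ 2 (mod 6).
    Reduce coefficients mod 6: 1·t ≡ 2 (mod 6).
    So t ≡ 2 (mod 6).
    Then x = 10 + 21·2 = 52, valid modulo lcm(21, 18) = 126: x ≡ 52 (mod 126).
  Combine with x ≡ 0 (mod 20): gcd(126, 20) = 2; 0 - 52 = -52, which IS divisible by 2, so compatible.
    Write x = 52 + 126·t and substitute into x ≡ 0 (mod 20): 126·t ≡ 0 − 52 = -52 (mod 20).
    Divide the congruence (and modulus) by g = 2: 63·t ≡ -26 (mod 10).
    Reduce coefficients mod 10: 3·t ≡ 4 (mod 10).
    The inverse of 3 mod 10 is 7 (since 3·7 = 21 = 2·10 + 1), so t ≡ 7·4 = 28 ≡ 8 (mod 10).
    Then x = 52 + 126·8 = 1060, valid modulo lcm(126, 20) = 1260: x ≡ 1060 (mod 1260).
Verify: 1060 mod 21 = 10, 1060 mod 18 = 16, 1060 mod 20 = 0.

x ≡ 1060 (mod 1260).


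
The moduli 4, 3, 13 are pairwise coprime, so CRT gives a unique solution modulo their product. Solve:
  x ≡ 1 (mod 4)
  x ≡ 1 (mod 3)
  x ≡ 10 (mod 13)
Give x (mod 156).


Moduli 4, 3, 13 are pairwise coprime; by CRT there is a unique solution modulo M = 4 · 3 · 13 = 156.
Solve pairwise, accumulating the modulus:
  Start with x ≡ 1 (mod 4).
  Combine with x ≡ 1 (mod 3): since gcd(4, 3) = 1, we get a unique residue mod 12.
    Write x = 1 + 4·t and substitute into x ≡ 1 (mod 3): 4·t ≡ 1 − 1 = 0 (mod 3).
    Reduce coefficients mod 3: 1·t ≡ 0 (mod 3).
    So t ≡ 0 (mod 3).
    Then x = 1 + 4·0 = 1, valid modulo lcm(4, 3) = 12: x ≡ 1 (mod 12).
  Combine with x ≡ 10 (mod 13): since gcd(12, 13) = 1, we get a unique residue mod 156.
    Write x = 1 + 12·t and substitute into x ≡ 10 (mod 13): 12·t ≡ 10 − 1 = 9 (mod 13).
    The inverse of 12 mod 13 is 12 (since 12·12 = 144 = 11·13 + 1), so t ≡ 12·9 = 108 ≡ 4 (mod 13).
    Then x = 1 + 12·4 = 49, valid modulo lcm(12, 13) = 156: x ≡ 49 (mod 156).
Verify: 49 mod 4 = 1 ✓, 49 mod 3 = 1 ✓, 49 mod 13 = 10 ✓.

x ≡ 49 (mod 156).


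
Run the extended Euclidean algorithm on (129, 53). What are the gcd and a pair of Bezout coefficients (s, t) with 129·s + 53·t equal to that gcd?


Euclidean algorithm on (129, 53) — divide until remainder is 0:
  129 = 2 · 53 + 23
  53 = 2 · 23 + 7
  23 = 3 · 7 + 2
  7 = 3 · 2 + 1
  2 = 2 · 1 + 0
gcd(129, 53) = 1.
Track Bezout coefficients alongside the remainders: start with r₀ = 129 = a·1 + b·0 (s = 1, t = 0) and r₁ = 53 = a·0 + b·1 (s = 0, t = 1); each new remainder r_{k+1} = r_{k-1} − q_k·r_k inherits s_{k+1} = s_{k-1} − q_k·s_k, t_{k+1} = t_{k-1} − q_k·t_k, so r_k = a·s_k + b·t_k at every step:
  q = 2: r = 23, s = 1 − 2·0 = 1, t = 0 − 2·1 = -2  (check: 129·1 + 53·(-2) = 23)
  q = 2: r = 7, s = 0 − 2·1 = -2, t = 1 − 2·(-2) = 5  (check: 129·(-2) + 53·5 = 7)
  q = 3: r = 2, s = 1 − 3·(-2) = 7, t = -2 − 3·5 = -17  (check: 129·7 + 53·(-17) = 2)
  q = 3: r = 1, s = -2 − 3·7 = -23, t = 5 − 3·(-17) = 56  (check: 129·(-23) + 53·56 = 1)
The row with r = 1 (the gcd) gives the Bezout coefficients s = -23, t = 56.
Result: 129 · (-23) + 53 · (56) = 1.

gcd(129, 53) = 1; s = -23, t = 56 (check: 129·(-23) + 53·56 = 1).


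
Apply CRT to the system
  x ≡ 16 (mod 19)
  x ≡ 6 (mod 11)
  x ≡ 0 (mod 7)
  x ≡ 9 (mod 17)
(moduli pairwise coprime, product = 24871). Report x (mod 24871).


Product of moduli M = 19 · 11 · 7 · 17 = 24871.
Merge one congruence at a time:
  Start: x ≡ 16 (mod 19).
  Combine with x ≡ 6 (mod 11); new modulus lcm = 209.
    Write x = 16 + 19·t and substitute into x ≡ 6 (mod 11): 19·t ≡ 6 − 16 = -10 (mod 11).
    Reduce coefficients mod 11: 8·t ≡ 1 (mod 11).
    The inverse of 8 mod 11 is 7 (since 8·7 = 56 = 5·11 + 1), so t ≡ 7·1 = 7 ≡ 7 (mod 11).
    Then x = 16 + 19·7 = 149, valid modulo lcm(19, 11) = 209: x ≡ 149 (mod 209).
  Combine with x ≡ 0 (mod 7); new modulus lcm = 1463.
    Write x = 149 + 209·t and substitute into x ≡ 0 (mod 7): 209·t ≡ 0 − 149 = -149 (mod 7).
    Reduce coefficients mod 7: 6·t ≡ 5 (mod 7).
    The inverse of 6 mod 7 is 6 (since 6·6 = 36 = 5·7 + 1), so t ≡ 6·5 = 30 ≡ 2 (mod 7).
    Then x = 149 + 209·2 = 567, valid modulo lcm(209, 7) = 1463: x ≡ 567 (mod 1463).
  Combine with x ≡ 9 (mod 17); new modulus lcm = 24871.
    Write x = 567 + 1463·t and substitute into x ≡ 9 (mod 17): 1463·t ≡ 9 − 567 = -558 (mod 17).
    Reduce coefficients mod 17: 1·t ≡ 3 (mod 17).
    So t ≡ 3 (mod 17).
    Then x = 567 + 1463·3 = 4956, valid modulo lcm(1463, 17) = 24871: x ≡ 4956 (mod 24871).
Verify against each original: 4956 mod 19 = 16, 4956 mod 11 = 6, 4956 mod 7 = 0, 4956 mod 17 = 9.

x ≡ 4956 (mod 24871).


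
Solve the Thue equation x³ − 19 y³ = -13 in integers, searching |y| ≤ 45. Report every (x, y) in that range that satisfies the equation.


The equation is x³ - 19y³ = -13. For fixed y, x³ = 19·y³ − 13, so a solution requires the RHS to be a perfect cube.
Strategy: iterate y from -45 to 45, compute RHS = 19·y³ − 13, and check whether it is a (positive or negative) perfect cube.
Check small values of y:
  y = 0: RHS = -13 is not a perfect cube.
  y = 1: RHS = 6 is not a perfect cube.
  y = -1: RHS = -32 is not a perfect cube.
  y = 2: RHS = 139 is not a perfect cube.
  y = -2: RHS = -165 is not a perfect cube.
  y = 3: RHS = 500 is not a perfect cube.
  y = -3: RHS = -526 is not a perfect cube.
Continuing the search up to |y| = 45 finds no solutions either.
No (x, y) in the scanned range satisfies the equation.

No integer solutions with |y| ≤ 45.


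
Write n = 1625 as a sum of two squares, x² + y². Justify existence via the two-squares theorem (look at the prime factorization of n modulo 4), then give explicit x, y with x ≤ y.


Step 1: Factor n = 1625 = 5^3 · 13.
Step 2: Check the mod-4 condition on each prime factor: 5 ≡ 1 (mod 4), exponent 3; 13 ≡ 1 (mod 4), exponent 1.
All primes ≡ 3 (mod 4) appear to even exponent (or don't appear), so by the two-squares theorem n IS expressible as a sum of two squares.
Step 3: Build a representation. Group n = k² · m with k = 5 and m = 5 · 13 = 65 (a product of primes ≡ 1 (mod 4)); a representation of m scales to one of n via (k·x)² + (k·y)² = k²(x² + y²). Each prime p ≡ 1 (mod 4) is itself a sum of two squares; find a² by testing p − a² for a perfect square:
  5: 5 − 1² = 4 = 2² ⇒ 5 = 1² + 2².
  13: 13 − 1² = 12, 13 − 2² = 9 = 3² ⇒ 13 = 2² + 3².
  Combine using the Brahmagupta–Fibonacci identity (a² + b²)(c² + d²) = (ac − bd)² + (ad + bc)² = (ac + bd)² + (ad − bc)²:
  5 · 13 = 65: from (1² + 2²)(2² + 3²), take (1·2 − 2·3, 1·3 + 2·2) = (2 − 6, 3 + 4) = (-4, 7); dropping signs (only squares matter) gives (4, 7); check 4² + 7² = 16 + 49 = 65 ✓.
  Scale by k = 5: (5·4, 5·7) = (20, 35).
Step 4: Order so x ≤ y and verify: 20² + 35² = 400 + 1225 = 1625 = n. ✓

n = 1625 = 20² + 35² (one valid representation with x ≤ y).


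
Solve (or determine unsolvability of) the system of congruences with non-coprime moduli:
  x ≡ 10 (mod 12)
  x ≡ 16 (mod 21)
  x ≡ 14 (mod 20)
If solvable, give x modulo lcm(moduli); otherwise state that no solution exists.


Moduli 12, 21, 20 are not pairwise coprime, so CRT works modulo lcm(m_i) when all pairwise compatibility conditions hold.
Pairwise compatibility: gcd(m_i, m_j) must divide a_i - a_j for every pair.
Merge one congruence at a time:
  Start: x ≡ 10 (mod 12).
  Combine with x ≡ 16 (mod 21): gcd(12, 21) = 3; 16 - 10 = 6, which IS divisible by 3, so compatible.
    Write x = 10 + 12·t and substitute into x ≡ 16 (mod 21): 12·t ≡ 16 − 10 = 6 (mod 21).
    Divide the congruence (and modulus) by g = 3: 4·t ≡ 2 (mod 7).
    The inverse of 4 mod 7 is 2 (since 4·2 = 8 = 1·7 + 1), so t ≡ 2·2 = 4 ≡ 4 (mod 7).
    Then x = 10 + 12·4 = 58, valid modulo lcm(12, 21) = 84: x ≡ 58 (mod 84).
  Combine with x ≡ 14 (mod 20): gcd(84, 20) = 4; 14 - 58 = -44, which IS divisible by 4, so compatible.
    Write x = 58 + 84·t and substitute into x ≡ 14 (mod 20): 84·t ≡ 14 − 58 = -44 (mod 20).
    Divide the congruence (and modulus) by g = 4: 21·t ≡ -11 (mod 5).
    Reduce coefficients mod 5: 1·t ≡ 4 (mod 5).
    So t ≡ 4 (mod 5).
    Then x = 58 + 84·4 = 394, valid modulo lcm(84, 20) = 420: x ≡ 394 (mod 420).
Verify: 394 mod 12 = 10, 394 mod 21 = 16, 394 mod 20 = 14.

x ≡ 394 (mod 420).


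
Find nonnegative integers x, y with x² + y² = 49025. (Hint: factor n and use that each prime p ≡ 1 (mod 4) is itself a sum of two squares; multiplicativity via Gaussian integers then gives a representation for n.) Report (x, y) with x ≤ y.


Step 1: Factor n = 49025 = 5^2 · 37 · 53.
Step 2: Check the mod-4 condition on each prime factor: 5 ≡ 1 (mod 4), exponent 2; 37 ≡ 1 (mod 4), exponent 1; 53 ≡ 1 (mod 4), exponent 1.
All primes ≡ 3 (mod 4) appear to even exponent (or don't appear), so by the two-squares theorem n IS expressible as a sum of two squares.
Step 3: Build a representation. Group n = k² · m with k = 5 and m = 37 · 53 = 1961 (a product of primes ≡ 1 (mod 4)); a representation of m scales to one of n via (k·x)² + (k·y)² = k²(x² + y²). Each prime p ≡ 1 (mod 4) is itself a sum of two squares; find a² by testing p − a² for a perfect square:
  37: 37 − 1² = 36 = 6² ⇒ 37 = 1² + 6².
  53: 53 − 1² = 52, 53 − 2² = 49 = 7² ⇒ 53 = 2² + 7².
  Combine using the Brahmagupta–Fibonacci identity (a² + b²)(c² + d²) = (ac − bd)² + (ad + bc)² = (ac + bd)² + (ad − bc)²:
  37 · 53 = 1961: from (1² + 6²)(2² + 7²), take (1·2 − 6·7, 1·7 + 6·2) = (2 − 42, 7 + 12) = (-40, 19); dropping signs (only squares matter) gives (40, 19); check 40² + 19² = 1600 + 361 = 1961 ✓.
  Scale by k = 5: (5·40, 5·19) = (200, 95).
Step 4: Order so x ≤ y and verify: 95² + 200² = 9025 + 40000 = 49025 = n. ✓

n = 49025 = 95² + 200² (one valid representation with x ≤ y).


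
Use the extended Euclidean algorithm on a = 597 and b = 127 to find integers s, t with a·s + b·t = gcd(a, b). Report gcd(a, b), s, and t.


Euclidean algorithm on (597, 127) — divide until remainder is 0:
  597 = 4 · 127 + 89
  127 = 1 · 89 + 38
  89 = 2 · 38 + 13
  38 = 2 · 13 + 12
  13 = 1 · 12 + 1
  12 = 12 · 1 + 0
gcd(597, 127) = 1.
Track Bezout coefficients alongside the remainders: start with r₀ = 597 = a·1 + b·0 (s = 1, t = 0) and r₁ = 127 = a·0 + b·1 (s = 0, t = 1); each new remainder r_{k+1} = r_{k-1} − q_k·r_k inherits s_{k+1} = s_{k-1} − q_k·s_k, t_{k+1} = t_{k-1} − q_k·t_k, so r_k = a·s_k + b·t_k at every step:
  q = 4: r = 89, s = 1 − 4·0 = 1, t = 0 − 4·1 = -4  (check: 597·1 + 127·(-4) = 89)
  q = 1: r = 38, s = 0 − 1·1 = -1, t = 1 − 1·(-4) = 5  (check: 597·(-1) + 127·5 = 38)
  q = 2: r = 13, s = 1 − 2·(-1) = 3, t = -4 − 2·5 = -14  (check: 597·3 + 127·(-14) = 13)
  q = 2: r = 12, s = -1 − 2·3 = -7, t = 5 − 2·(-14) = 33  (check: 597·(-7) + 127·33 = 12)
  q = 1: r = 1, s = 3 − 1·(-7) = 10, t = -14 − 1·33 = -47  (check: 597·10 + 127·(-47) = 1)
The row with r = 1 (the gcd) gives the Bezout coefficients s = 10, t = -47.
Result: 597 · (10) + 127 · (-47) = 1.

gcd(597, 127) = 1; s = 10, t = -47 (check: 597·10 + 127·(-47) = 1).


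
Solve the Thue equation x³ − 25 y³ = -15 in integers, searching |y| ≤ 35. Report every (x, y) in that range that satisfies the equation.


The equation is x³ - 25y³ = -15. For fixed y, x³ = 25·y³ − 15, so a solution requires the RHS to be a perfect cube.
Strategy: iterate y from -35 to 35, compute RHS = 25·y³ − 15, and check whether it is a (positive or negative) perfect cube.
Check small values of y:
  y = 0: RHS = -15 is not a perfect cube.
  y = 1: RHS = 10 is not a perfect cube.
  y = -1: RHS = -40 is not a perfect cube.
  y = 2: RHS = 185 is not a perfect cube.
  y = -2: RHS = -215 is not a perfect cube.
  y = 3: RHS = 660 is not a perfect cube.
  y = -3: RHS = -690 is not a perfect cube.
Continuing the search up to |y| = 35 finds no solutions either.
No (x, y) in the scanned range satisfies the equation.

No integer solutions with |y| ≤ 35.


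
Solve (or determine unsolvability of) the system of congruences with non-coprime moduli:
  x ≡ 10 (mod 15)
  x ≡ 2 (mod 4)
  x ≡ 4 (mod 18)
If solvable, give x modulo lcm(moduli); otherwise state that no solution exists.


Moduli 15, 4, 18 are not pairwise coprime, so CRT works modulo lcm(m_i) when all pairwise compatibility conditions hold.
Pairwise compatibility: gcd(m_i, m_j) must divide a_i - a_j for every pair.
Merge one congruence at a time:
  Start: x ≡ 10 (mod 15).
  Combine with x ≡ 2 (mod 4): gcd(15, 4) = 1; 2 - 10 = -8, which IS divisible by 1, so compatible.
    Write x = 10 + 15·t and substitute into x ≡ 2 (mod 4): 15·t ≡ 2 − 10 = -8 (mod 4).
    Reduce coefficients mod 4: 3·t ≡ 0 (mod 4).
    The inverse of 3 mod 4 is 3 (since 3·3 = 9 = 2·4 + 1), so t ≡ 3·0 = 0 ≡ 0 (mod 4).
    Then x = 10 + 15·0 = 10, valid modulo lcm(15, 4) = 60: x ≡ 10 (mod 60).
  Combine with x ≡ 4 (mod 18): gcd(60, 18) = 6; 4 - 10 = -6, which IS divisible by 6, so compatible.
    Write x = 10 + 60·t and substitute into x ≡ 4 (mod 18): 60·t ≡ 4 − 10 = -6 (mod 18).
    Divide the congruence (and modulus) by g = 6: 10·t ≡ -1 (mod 3).
    Reduce coefficients mod 3: 1·t ≡ 2 (mod 3).
    So t ≡ 2 (mod 3).
    Then x = 10 + 60·2 = 130, valid modulo lcm(60, 18) = 180: x ≡ 130 (mod 180).
Verify: 130 mod 15 = 10, 130 mod 4 = 2, 130 mod 18 = 4.

x ≡ 130 (mod 180).


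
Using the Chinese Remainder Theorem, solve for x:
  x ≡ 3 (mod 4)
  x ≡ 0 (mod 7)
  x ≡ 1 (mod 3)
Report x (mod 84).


Moduli 4, 7, 3 are pairwise coprime; by CRT there is a unique solution modulo M = 4 · 7 · 3 = 84.
Solve pairwise, accumulating the modulus:
  Start with x ≡ 3 (mod 4).
  Combine with x ≡ 0 (mod 7): since gcd(4, 7) = 1, we get a unique residue mod 28.
    Write x = 3 + 4·t and substitute into x ≡ 0 (mod 7): 4·t ≡ 0 − 3 = -3 (mod 7).
    Reduce coefficients mod 7: 4·t ≡ 4 (mod 7).
    The inverse of 4 mod 7 is 2 (since 4·2 = 8 = 1·7 + 1), so t ≡ 2·4 = 8 ≡ 1 (mod 7).
    Then x = 3 + 4·1 = 7, valid modulo lcm(4, 7) = 28: x ≡ 7 (mod 28).
  Combine with x ≡ 1 (mod 3): since gcd(28, 3) = 1, we get a unique residue mod 84.
    Write x = 7 + 28·t and substitute into x ≡ 1 (mod 3): 28·t ≡ 1 − 7 = -6 (mod 3).
    Reduce coefficients mod 3: 1·t ≡ 0 (mod 3).
    So t ≡ 0 (mod 3).
    Then x = 7 + 28·0 = 7, valid modulo lcm(28, 3) = 84: x ≡ 7 (mod 84).
Verify: 7 mod 4 = 3 ✓, 7 mod 7 = 0 ✓, 7 mod 3 = 1 ✓.

x ≡ 7 (mod 84).


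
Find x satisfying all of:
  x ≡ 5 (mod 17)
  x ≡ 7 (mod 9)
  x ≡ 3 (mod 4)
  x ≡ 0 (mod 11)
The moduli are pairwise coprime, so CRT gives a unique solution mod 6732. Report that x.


Product of moduli M = 17 · 9 · 4 · 11 = 6732.
Merge one congruence at a time:
  Start: x ≡ 5 (mod 17).
  Combine with x ≡ 7 (mod 9); new modulus lcm = 153.
    Write x = 5 + 17·t and substitute into x ≡ 7 (mod 9): 17·t ≡ 7 − 5 = 2 (mod 9).
    Reduce coefficients mod 9: 8·t ≡ 2 (mod 9).
    The inverse of 8 mod 9 is 8 (since 8·8 = 64 = 7·9 + 1), so t ≡ 8·2 = 16 ≡ 7 (mod 9).
    Then x = 5 + 17·7 = 124, valid modulo lcm(17, 9) = 153: x ≡ 124 (mod 153).
  Combine with x ≡ 3 (mod 4); new modulus lcm = 612.
    Write x = 124 + 153·t and substitute into x ≡ 3 (mod 4): 153·t ≡ 3 − 124 = -121 (mod 4).
    Reduce coefficients mod 4: 1·t ≡ 3 (mod 4).
    So t ≡ 3 (mod 4).
    Then x = 124 + 153·3 = 583, valid modulo lcm(153, 4) = 612: x ≡ 583 (mod 612).
  Combine with x ≡ 0 (mod 11); new modulus lcm = 6732.
    Write x = 583 + 612·t and substitute into x ≡ 0 (mod 11): 612·t ≡ 0 − 583 = -583 (mod 11).
    Reduce coefficients mod 11: 7·t ≡ 0 (mod 11).
    The inverse of 7 mod 11 is 8 (since 7·8 = 56 = 5·11 + 1), so t ≡ 8·0 = 0 ≡ 0 (mod 11).
    Then x = 583 + 612·0 = 583, valid modulo lcm(612, 11) = 6732: x ≡ 583 (mod 6732).
Verify against each original: 583 mod 17 = 5, 583 mod 9 = 7, 583 mod 4 = 3, 583 mod 11 = 0.

x ≡ 583 (mod 6732).


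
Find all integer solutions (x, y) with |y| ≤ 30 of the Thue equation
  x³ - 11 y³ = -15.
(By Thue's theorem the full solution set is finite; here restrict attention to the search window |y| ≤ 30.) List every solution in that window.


The equation is x³ - 11y³ = -15. For fixed y, x³ = 11·y³ − 15, so a solution requires the RHS to be a perfect cube.
Strategy: iterate y from -30 to 30, compute RHS = 11·y³ − 15, and check whether it is a (positive or negative) perfect cube.
Check small values of y:
  y = 0: RHS = -15 is not a perfect cube.
  y = 1: RHS = -4 is not a perfect cube.
  y = -1: RHS = -26 is not a perfect cube.
  y = 2: RHS = 73 is not a perfect cube.
  y = -2: RHS = -103 is not a perfect cube.
  y = 3: RHS = 282 is not a perfect cube.
  y = -3: RHS = -312 is not a perfect cube.
Continuing the search up to |y| = 30 finds no solutions either.
No (x, y) in the scanned range satisfies the equation.

No integer solutions with |y| ≤ 30.


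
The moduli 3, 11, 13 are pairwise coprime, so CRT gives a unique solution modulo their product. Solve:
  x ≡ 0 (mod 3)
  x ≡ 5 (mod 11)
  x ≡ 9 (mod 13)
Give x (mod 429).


Moduli 3, 11, 13 are pairwise coprime; by CRT there is a unique solution modulo M = 3 · 11 · 13 = 429.
Solve pairwise, accumulating the modulus:
  Start with x ≡ 0 (mod 3).
  Combine with x ≡ 5 (mod 11): since gcd(3, 11) = 1, we get a unique residue mod 33.
    Write x = 0 + 3·t and substitute into x ≡ 5 (mod 11): 3·t ≡ 5 − 0 = 5 (mod 11).
    The inverse of 3 mod 11 is 4 (since 3·4 = 12 = 1·11 + 1), so t ≡ 4·5 = 20 ≡ 9 (mod 11).
    Then x = 0 + 3·9 = 27, valid modulo lcm(3, 11) = 33: x ≡ 27 (mod 33).
  Combine with x ≡ 9 (mod 13): since gcd(33, 13) = 1, we get a unique residue mod 429.
    Write x = 27 + 33·t and substitute into x ≡ 9 (mod 13): 33·t ≡ 9 − 27 = -18 (mod 13).
    Reduce coefficients mod 13: 7·t ≡ 8 (mod 13).
    The inverse of 7 mod 13 is 2 (since 7·2 = 14 = 1·13 + 1), so t ≡ 2·8 = 16 ≡ 3 (mod 13).
    Then x = 27 + 33·3 = 126, valid modulo lcm(33, 13) = 429: x ≡ 126 (mod 429).
Verify: 126 mod 3 = 0 ✓, 126 mod 11 = 5 ✓, 126 mod 13 = 9 ✓.

x ≡ 126 (mod 429).
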